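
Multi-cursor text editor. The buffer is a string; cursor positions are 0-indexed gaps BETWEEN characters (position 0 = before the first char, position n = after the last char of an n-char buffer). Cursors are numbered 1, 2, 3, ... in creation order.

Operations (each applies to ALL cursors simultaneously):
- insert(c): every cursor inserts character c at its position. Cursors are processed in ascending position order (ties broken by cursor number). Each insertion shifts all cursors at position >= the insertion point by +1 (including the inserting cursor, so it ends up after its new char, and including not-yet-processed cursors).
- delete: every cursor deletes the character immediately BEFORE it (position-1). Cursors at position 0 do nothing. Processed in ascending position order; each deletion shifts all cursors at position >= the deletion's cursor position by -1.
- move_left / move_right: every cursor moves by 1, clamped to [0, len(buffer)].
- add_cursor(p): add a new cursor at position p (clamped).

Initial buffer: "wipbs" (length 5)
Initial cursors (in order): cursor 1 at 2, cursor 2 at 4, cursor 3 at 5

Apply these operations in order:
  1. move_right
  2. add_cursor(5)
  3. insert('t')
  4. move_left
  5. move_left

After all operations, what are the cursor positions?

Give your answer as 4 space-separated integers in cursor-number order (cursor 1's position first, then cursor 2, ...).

After op 1 (move_right): buffer="wipbs" (len 5), cursors c1@3 c2@5 c3@5, authorship .....
After op 2 (add_cursor(5)): buffer="wipbs" (len 5), cursors c1@3 c2@5 c3@5 c4@5, authorship .....
After op 3 (insert('t')): buffer="wiptbsttt" (len 9), cursors c1@4 c2@9 c3@9 c4@9, authorship ...1..234
After op 4 (move_left): buffer="wiptbsttt" (len 9), cursors c1@3 c2@8 c3@8 c4@8, authorship ...1..234
After op 5 (move_left): buffer="wiptbsttt" (len 9), cursors c1@2 c2@7 c3@7 c4@7, authorship ...1..234

Answer: 2 7 7 7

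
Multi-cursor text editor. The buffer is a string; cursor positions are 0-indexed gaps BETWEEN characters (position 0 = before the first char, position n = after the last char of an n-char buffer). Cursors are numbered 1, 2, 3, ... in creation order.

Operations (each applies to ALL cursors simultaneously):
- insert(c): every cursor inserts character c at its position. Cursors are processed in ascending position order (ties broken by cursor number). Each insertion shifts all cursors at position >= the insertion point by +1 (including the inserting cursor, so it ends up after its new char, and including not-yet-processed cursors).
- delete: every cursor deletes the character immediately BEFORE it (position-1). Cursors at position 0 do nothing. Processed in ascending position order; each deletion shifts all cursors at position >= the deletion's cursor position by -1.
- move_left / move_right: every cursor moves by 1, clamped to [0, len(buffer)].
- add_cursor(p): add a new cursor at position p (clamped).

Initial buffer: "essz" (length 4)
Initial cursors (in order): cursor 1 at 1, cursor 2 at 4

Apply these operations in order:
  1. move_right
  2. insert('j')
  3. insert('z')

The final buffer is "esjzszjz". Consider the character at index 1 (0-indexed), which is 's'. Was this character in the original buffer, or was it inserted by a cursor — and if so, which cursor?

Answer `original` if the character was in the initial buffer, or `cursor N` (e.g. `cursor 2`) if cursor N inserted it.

Answer: original

Derivation:
After op 1 (move_right): buffer="essz" (len 4), cursors c1@2 c2@4, authorship ....
After op 2 (insert('j')): buffer="esjszj" (len 6), cursors c1@3 c2@6, authorship ..1..2
After op 3 (insert('z')): buffer="esjzszjz" (len 8), cursors c1@4 c2@8, authorship ..11..22
Authorship (.=original, N=cursor N): . . 1 1 . . 2 2
Index 1: author = original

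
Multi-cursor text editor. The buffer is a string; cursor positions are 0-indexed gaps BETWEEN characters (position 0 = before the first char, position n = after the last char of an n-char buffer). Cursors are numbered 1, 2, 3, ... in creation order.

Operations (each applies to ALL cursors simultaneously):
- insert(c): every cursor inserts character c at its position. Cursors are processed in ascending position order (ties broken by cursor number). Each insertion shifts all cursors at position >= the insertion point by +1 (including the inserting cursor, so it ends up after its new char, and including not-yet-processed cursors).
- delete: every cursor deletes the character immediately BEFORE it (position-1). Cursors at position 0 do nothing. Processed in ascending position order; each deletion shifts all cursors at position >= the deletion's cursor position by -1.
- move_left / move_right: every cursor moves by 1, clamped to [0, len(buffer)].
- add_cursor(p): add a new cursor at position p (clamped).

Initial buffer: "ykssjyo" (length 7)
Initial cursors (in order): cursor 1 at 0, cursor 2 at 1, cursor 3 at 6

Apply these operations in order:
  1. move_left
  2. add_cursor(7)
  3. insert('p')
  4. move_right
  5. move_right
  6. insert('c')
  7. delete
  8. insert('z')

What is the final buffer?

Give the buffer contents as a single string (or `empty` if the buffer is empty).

After op 1 (move_left): buffer="ykssjyo" (len 7), cursors c1@0 c2@0 c3@5, authorship .......
After op 2 (add_cursor(7)): buffer="ykssjyo" (len 7), cursors c1@0 c2@0 c3@5 c4@7, authorship .......
After op 3 (insert('p')): buffer="ppykssjpyop" (len 11), cursors c1@2 c2@2 c3@8 c4@11, authorship 12.....3..4
After op 4 (move_right): buffer="ppykssjpyop" (len 11), cursors c1@3 c2@3 c3@9 c4@11, authorship 12.....3..4
After op 5 (move_right): buffer="ppykssjpyop" (len 11), cursors c1@4 c2@4 c3@10 c4@11, authorship 12.....3..4
After op 6 (insert('c')): buffer="ppykccssjpyocpc" (len 15), cursors c1@6 c2@6 c3@13 c4@15, authorship 12..12...3..344
After op 7 (delete): buffer="ppykssjpyop" (len 11), cursors c1@4 c2@4 c3@10 c4@11, authorship 12.....3..4
After op 8 (insert('z')): buffer="ppykzzssjpyozpz" (len 15), cursors c1@6 c2@6 c3@13 c4@15, authorship 12..12...3..344

Answer: ppykzzssjpyozpz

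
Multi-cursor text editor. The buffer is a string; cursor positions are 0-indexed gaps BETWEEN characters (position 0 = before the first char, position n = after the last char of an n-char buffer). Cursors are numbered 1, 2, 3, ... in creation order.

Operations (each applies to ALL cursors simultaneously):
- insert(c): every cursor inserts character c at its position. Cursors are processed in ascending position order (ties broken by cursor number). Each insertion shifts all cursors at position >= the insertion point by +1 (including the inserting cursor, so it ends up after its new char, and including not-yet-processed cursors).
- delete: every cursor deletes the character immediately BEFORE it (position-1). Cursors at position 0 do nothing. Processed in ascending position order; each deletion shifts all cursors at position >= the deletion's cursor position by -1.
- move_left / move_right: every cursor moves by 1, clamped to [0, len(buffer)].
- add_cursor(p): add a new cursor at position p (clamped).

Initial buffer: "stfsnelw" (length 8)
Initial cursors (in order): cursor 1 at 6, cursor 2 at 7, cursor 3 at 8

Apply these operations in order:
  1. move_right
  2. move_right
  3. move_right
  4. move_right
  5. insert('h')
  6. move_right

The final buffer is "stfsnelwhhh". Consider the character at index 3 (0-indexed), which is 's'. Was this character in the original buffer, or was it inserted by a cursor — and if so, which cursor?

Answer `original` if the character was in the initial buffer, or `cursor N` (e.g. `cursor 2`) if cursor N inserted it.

Answer: original

Derivation:
After op 1 (move_right): buffer="stfsnelw" (len 8), cursors c1@7 c2@8 c3@8, authorship ........
After op 2 (move_right): buffer="stfsnelw" (len 8), cursors c1@8 c2@8 c3@8, authorship ........
After op 3 (move_right): buffer="stfsnelw" (len 8), cursors c1@8 c2@8 c3@8, authorship ........
After op 4 (move_right): buffer="stfsnelw" (len 8), cursors c1@8 c2@8 c3@8, authorship ........
After op 5 (insert('h')): buffer="stfsnelwhhh" (len 11), cursors c1@11 c2@11 c3@11, authorship ........123
After op 6 (move_right): buffer="stfsnelwhhh" (len 11), cursors c1@11 c2@11 c3@11, authorship ........123
Authorship (.=original, N=cursor N): . . . . . . . . 1 2 3
Index 3: author = original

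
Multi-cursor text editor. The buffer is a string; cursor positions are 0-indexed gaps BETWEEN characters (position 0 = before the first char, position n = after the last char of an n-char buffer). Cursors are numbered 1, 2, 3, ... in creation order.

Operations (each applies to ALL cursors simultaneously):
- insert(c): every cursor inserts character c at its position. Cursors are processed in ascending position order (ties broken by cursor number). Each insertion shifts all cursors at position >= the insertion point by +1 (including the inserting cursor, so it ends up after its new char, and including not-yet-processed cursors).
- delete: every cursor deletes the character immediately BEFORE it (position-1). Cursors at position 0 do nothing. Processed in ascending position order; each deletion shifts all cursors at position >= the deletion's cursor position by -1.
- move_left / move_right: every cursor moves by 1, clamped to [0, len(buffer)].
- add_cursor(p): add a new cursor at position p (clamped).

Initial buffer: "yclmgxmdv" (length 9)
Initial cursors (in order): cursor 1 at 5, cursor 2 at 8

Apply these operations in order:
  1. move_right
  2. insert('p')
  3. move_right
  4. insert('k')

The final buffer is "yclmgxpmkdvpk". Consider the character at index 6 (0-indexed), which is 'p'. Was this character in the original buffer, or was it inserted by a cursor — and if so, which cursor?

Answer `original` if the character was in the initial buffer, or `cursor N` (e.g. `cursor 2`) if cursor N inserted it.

After op 1 (move_right): buffer="yclmgxmdv" (len 9), cursors c1@6 c2@9, authorship .........
After op 2 (insert('p')): buffer="yclmgxpmdvp" (len 11), cursors c1@7 c2@11, authorship ......1...2
After op 3 (move_right): buffer="yclmgxpmdvp" (len 11), cursors c1@8 c2@11, authorship ......1...2
After op 4 (insert('k')): buffer="yclmgxpmkdvpk" (len 13), cursors c1@9 c2@13, authorship ......1.1..22
Authorship (.=original, N=cursor N): . . . . . . 1 . 1 . . 2 2
Index 6: author = 1

Answer: cursor 1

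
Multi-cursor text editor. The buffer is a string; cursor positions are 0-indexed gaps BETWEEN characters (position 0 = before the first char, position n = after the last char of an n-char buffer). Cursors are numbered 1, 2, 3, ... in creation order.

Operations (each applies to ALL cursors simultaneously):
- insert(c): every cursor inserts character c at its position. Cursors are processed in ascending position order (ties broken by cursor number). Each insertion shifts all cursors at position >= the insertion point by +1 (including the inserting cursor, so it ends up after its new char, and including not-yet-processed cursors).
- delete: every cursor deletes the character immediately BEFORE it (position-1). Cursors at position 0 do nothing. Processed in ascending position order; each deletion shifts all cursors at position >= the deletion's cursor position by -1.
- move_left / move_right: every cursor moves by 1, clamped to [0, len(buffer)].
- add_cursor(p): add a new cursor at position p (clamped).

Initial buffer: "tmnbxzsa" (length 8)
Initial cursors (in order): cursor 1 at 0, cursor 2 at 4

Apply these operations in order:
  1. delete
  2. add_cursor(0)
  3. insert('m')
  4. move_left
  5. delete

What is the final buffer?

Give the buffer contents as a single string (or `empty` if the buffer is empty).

After op 1 (delete): buffer="tmnxzsa" (len 7), cursors c1@0 c2@3, authorship .......
After op 2 (add_cursor(0)): buffer="tmnxzsa" (len 7), cursors c1@0 c3@0 c2@3, authorship .......
After op 3 (insert('m')): buffer="mmtmnmxzsa" (len 10), cursors c1@2 c3@2 c2@6, authorship 13...2....
After op 4 (move_left): buffer="mmtmnmxzsa" (len 10), cursors c1@1 c3@1 c2@5, authorship 13...2....
After op 5 (delete): buffer="mtmmxzsa" (len 8), cursors c1@0 c3@0 c2@3, authorship 3..2....

Answer: mtmmxzsa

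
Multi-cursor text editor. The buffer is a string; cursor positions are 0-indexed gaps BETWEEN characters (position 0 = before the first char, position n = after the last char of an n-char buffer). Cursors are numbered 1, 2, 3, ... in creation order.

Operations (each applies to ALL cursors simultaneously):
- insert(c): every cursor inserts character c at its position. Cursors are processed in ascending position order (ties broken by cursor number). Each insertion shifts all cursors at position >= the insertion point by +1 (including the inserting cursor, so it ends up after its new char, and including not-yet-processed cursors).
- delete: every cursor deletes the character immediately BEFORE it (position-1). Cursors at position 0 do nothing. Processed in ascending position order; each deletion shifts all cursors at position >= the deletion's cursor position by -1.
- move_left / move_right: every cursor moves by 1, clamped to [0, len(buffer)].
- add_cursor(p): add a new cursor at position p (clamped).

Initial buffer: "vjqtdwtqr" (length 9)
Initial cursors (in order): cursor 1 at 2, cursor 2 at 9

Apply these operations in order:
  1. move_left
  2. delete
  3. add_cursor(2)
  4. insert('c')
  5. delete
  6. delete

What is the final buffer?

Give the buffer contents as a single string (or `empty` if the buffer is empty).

Answer: jtdwr

Derivation:
After op 1 (move_left): buffer="vjqtdwtqr" (len 9), cursors c1@1 c2@8, authorship .........
After op 2 (delete): buffer="jqtdwtr" (len 7), cursors c1@0 c2@6, authorship .......
After op 3 (add_cursor(2)): buffer="jqtdwtr" (len 7), cursors c1@0 c3@2 c2@6, authorship .......
After op 4 (insert('c')): buffer="cjqctdwtcr" (len 10), cursors c1@1 c3@4 c2@9, authorship 1..3....2.
After op 5 (delete): buffer="jqtdwtr" (len 7), cursors c1@0 c3@2 c2@6, authorship .......
After op 6 (delete): buffer="jtdwr" (len 5), cursors c1@0 c3@1 c2@4, authorship .....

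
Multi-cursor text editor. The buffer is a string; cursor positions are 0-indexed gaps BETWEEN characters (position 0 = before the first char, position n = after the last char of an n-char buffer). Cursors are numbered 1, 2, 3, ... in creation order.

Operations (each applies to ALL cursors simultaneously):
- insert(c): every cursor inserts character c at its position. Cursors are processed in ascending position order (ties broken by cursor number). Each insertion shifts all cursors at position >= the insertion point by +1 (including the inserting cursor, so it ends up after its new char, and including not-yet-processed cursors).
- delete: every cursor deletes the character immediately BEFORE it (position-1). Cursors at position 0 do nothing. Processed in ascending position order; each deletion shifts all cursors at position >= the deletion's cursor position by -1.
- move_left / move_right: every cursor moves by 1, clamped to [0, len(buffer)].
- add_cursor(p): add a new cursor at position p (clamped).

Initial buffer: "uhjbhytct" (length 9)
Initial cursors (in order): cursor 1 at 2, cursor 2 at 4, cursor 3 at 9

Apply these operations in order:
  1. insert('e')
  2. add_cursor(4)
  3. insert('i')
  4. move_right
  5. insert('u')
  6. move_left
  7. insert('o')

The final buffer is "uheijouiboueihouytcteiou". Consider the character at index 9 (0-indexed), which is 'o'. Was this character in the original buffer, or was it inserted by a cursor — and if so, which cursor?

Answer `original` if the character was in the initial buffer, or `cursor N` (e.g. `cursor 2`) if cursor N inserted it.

After op 1 (insert('e')): buffer="uhejbehytcte" (len 12), cursors c1@3 c2@6 c3@12, authorship ..1..2.....3
After op 2 (add_cursor(4)): buffer="uhejbehytcte" (len 12), cursors c1@3 c4@4 c2@6 c3@12, authorship ..1..2.....3
After op 3 (insert('i')): buffer="uheijibeihytctei" (len 16), cursors c1@4 c4@6 c2@9 c3@16, authorship ..11.4.22.....33
After op 4 (move_right): buffer="uheijibeihytctei" (len 16), cursors c1@5 c4@7 c2@10 c3@16, authorship ..11.4.22.....33
After op 5 (insert('u')): buffer="uheijuibueihuytcteiu" (len 20), cursors c1@6 c4@9 c2@13 c3@20, authorship ..11.14.422.2....333
After op 6 (move_left): buffer="uheijuibueihuytcteiu" (len 20), cursors c1@5 c4@8 c2@12 c3@19, authorship ..11.14.422.2....333
After op 7 (insert('o')): buffer="uheijouiboueihouytcteiou" (len 24), cursors c1@6 c4@10 c2@15 c3@23, authorship ..11.114.4422.22....3333
Authorship (.=original, N=cursor N): . . 1 1 . 1 1 4 . 4 4 2 2 . 2 2 . . . . 3 3 3 3
Index 9: author = 4

Answer: cursor 4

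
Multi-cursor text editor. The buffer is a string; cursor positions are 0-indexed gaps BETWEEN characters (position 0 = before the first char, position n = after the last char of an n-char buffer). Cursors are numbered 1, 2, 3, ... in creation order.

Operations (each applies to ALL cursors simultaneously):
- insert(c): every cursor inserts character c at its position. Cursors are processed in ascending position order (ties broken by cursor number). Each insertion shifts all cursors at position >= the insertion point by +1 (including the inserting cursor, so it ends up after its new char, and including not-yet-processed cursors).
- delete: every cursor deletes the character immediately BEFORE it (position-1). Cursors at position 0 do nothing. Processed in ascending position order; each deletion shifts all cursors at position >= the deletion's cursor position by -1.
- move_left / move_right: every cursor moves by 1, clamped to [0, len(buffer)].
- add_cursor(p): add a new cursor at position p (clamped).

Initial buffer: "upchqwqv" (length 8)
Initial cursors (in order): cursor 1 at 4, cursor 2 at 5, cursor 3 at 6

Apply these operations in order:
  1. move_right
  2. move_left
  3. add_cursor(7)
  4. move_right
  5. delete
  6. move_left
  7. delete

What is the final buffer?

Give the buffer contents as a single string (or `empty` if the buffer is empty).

Answer: h

Derivation:
After op 1 (move_right): buffer="upchqwqv" (len 8), cursors c1@5 c2@6 c3@7, authorship ........
After op 2 (move_left): buffer="upchqwqv" (len 8), cursors c1@4 c2@5 c3@6, authorship ........
After op 3 (add_cursor(7)): buffer="upchqwqv" (len 8), cursors c1@4 c2@5 c3@6 c4@7, authorship ........
After op 4 (move_right): buffer="upchqwqv" (len 8), cursors c1@5 c2@6 c3@7 c4@8, authorship ........
After op 5 (delete): buffer="upch" (len 4), cursors c1@4 c2@4 c3@4 c4@4, authorship ....
After op 6 (move_left): buffer="upch" (len 4), cursors c1@3 c2@3 c3@3 c4@3, authorship ....
After op 7 (delete): buffer="h" (len 1), cursors c1@0 c2@0 c3@0 c4@0, authorship .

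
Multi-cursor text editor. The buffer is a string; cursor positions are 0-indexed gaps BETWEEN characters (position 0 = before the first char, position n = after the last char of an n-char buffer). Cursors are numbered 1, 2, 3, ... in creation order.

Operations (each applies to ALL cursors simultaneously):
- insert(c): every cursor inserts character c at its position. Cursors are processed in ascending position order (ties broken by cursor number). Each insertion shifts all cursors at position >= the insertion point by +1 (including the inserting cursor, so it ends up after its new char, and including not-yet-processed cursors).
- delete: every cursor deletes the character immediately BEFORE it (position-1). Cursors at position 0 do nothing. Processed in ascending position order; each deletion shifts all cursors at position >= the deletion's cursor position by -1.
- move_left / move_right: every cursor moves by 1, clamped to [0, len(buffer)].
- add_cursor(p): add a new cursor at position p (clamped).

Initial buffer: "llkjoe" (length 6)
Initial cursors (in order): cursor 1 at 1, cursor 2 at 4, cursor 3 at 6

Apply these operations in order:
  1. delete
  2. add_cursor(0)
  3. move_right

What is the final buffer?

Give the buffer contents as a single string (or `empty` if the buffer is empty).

Answer: lko

Derivation:
After op 1 (delete): buffer="lko" (len 3), cursors c1@0 c2@2 c3@3, authorship ...
After op 2 (add_cursor(0)): buffer="lko" (len 3), cursors c1@0 c4@0 c2@2 c3@3, authorship ...
After op 3 (move_right): buffer="lko" (len 3), cursors c1@1 c4@1 c2@3 c3@3, authorship ...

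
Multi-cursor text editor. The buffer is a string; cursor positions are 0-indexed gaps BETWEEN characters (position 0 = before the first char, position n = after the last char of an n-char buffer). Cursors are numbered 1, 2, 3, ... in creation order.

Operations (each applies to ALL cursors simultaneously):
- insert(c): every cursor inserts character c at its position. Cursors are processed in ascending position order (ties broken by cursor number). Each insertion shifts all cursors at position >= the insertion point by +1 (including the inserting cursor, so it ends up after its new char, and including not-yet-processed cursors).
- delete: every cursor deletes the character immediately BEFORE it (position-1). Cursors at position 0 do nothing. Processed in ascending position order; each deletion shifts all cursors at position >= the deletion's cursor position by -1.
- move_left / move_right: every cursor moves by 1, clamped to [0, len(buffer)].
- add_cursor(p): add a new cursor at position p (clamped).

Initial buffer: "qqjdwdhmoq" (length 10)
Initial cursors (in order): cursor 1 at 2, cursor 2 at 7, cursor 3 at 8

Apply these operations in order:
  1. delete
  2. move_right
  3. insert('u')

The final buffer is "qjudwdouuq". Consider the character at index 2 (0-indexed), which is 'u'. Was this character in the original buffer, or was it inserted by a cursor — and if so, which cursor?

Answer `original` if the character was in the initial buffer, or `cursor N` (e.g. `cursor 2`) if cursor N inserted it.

Answer: cursor 1

Derivation:
After op 1 (delete): buffer="qjdwdoq" (len 7), cursors c1@1 c2@5 c3@5, authorship .......
After op 2 (move_right): buffer="qjdwdoq" (len 7), cursors c1@2 c2@6 c3@6, authorship .......
After op 3 (insert('u')): buffer="qjudwdouuq" (len 10), cursors c1@3 c2@9 c3@9, authorship ..1....23.
Authorship (.=original, N=cursor N): . . 1 . . . . 2 3 .
Index 2: author = 1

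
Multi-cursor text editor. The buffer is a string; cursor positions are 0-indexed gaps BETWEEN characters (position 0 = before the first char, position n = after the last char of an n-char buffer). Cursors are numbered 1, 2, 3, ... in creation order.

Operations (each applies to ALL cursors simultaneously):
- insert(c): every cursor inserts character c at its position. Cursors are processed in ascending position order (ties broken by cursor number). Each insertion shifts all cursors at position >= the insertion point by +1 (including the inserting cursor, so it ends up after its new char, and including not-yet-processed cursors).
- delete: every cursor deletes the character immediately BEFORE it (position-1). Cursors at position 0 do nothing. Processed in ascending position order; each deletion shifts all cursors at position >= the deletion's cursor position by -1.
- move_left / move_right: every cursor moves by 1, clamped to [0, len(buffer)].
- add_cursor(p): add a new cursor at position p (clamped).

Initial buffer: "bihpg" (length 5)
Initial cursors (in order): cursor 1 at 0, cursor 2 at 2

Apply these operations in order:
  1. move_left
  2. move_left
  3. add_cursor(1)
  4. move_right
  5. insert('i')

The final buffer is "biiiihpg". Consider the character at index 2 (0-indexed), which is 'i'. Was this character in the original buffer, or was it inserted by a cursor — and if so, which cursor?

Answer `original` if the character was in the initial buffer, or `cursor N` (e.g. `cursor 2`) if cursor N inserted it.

After op 1 (move_left): buffer="bihpg" (len 5), cursors c1@0 c2@1, authorship .....
After op 2 (move_left): buffer="bihpg" (len 5), cursors c1@0 c2@0, authorship .....
After op 3 (add_cursor(1)): buffer="bihpg" (len 5), cursors c1@0 c2@0 c3@1, authorship .....
After op 4 (move_right): buffer="bihpg" (len 5), cursors c1@1 c2@1 c3@2, authorship .....
After op 5 (insert('i')): buffer="biiiihpg" (len 8), cursors c1@3 c2@3 c3@5, authorship .12.3...
Authorship (.=original, N=cursor N): . 1 2 . 3 . . .
Index 2: author = 2

Answer: cursor 2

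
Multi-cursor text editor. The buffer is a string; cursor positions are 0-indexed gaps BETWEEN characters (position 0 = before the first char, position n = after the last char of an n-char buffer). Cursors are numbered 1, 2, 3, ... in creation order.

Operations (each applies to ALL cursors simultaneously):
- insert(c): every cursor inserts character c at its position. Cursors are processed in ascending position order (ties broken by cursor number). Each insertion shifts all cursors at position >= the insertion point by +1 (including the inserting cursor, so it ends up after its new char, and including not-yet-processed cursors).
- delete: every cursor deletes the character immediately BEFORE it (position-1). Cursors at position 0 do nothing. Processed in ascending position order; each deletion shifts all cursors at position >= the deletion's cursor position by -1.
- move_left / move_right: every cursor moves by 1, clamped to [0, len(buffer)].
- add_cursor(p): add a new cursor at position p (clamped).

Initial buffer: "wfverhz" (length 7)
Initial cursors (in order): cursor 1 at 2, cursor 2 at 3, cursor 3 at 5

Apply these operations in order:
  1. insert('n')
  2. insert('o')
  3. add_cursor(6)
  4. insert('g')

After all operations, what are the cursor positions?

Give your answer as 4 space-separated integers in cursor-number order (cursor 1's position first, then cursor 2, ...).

Answer: 5 10 15 8

Derivation:
After op 1 (insert('n')): buffer="wfnvnernhz" (len 10), cursors c1@3 c2@5 c3@8, authorship ..1.2..3..
After op 2 (insert('o')): buffer="wfnovnoernohz" (len 13), cursors c1@4 c2@7 c3@11, authorship ..11.22..33..
After op 3 (add_cursor(6)): buffer="wfnovnoernohz" (len 13), cursors c1@4 c4@6 c2@7 c3@11, authorship ..11.22..33..
After op 4 (insert('g')): buffer="wfnogvngogernoghz" (len 17), cursors c1@5 c4@8 c2@10 c3@15, authorship ..111.2422..333..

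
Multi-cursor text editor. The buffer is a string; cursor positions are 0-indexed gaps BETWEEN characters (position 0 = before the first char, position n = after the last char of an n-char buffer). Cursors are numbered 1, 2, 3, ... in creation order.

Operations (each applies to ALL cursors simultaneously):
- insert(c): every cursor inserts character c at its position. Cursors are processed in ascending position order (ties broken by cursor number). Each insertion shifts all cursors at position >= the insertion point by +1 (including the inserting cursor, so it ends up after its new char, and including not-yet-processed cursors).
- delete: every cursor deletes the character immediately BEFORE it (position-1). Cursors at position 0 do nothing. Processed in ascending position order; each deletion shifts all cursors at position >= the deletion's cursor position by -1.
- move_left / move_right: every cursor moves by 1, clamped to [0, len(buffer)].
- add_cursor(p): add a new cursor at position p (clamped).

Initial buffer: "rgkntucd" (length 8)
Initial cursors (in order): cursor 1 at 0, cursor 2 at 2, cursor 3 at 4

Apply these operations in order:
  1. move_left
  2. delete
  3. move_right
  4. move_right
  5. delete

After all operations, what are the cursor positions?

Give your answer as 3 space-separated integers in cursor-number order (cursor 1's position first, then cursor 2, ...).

Answer: 0 0 0

Derivation:
After op 1 (move_left): buffer="rgkntucd" (len 8), cursors c1@0 c2@1 c3@3, authorship ........
After op 2 (delete): buffer="gntucd" (len 6), cursors c1@0 c2@0 c3@1, authorship ......
After op 3 (move_right): buffer="gntucd" (len 6), cursors c1@1 c2@1 c3@2, authorship ......
After op 4 (move_right): buffer="gntucd" (len 6), cursors c1@2 c2@2 c3@3, authorship ......
After op 5 (delete): buffer="ucd" (len 3), cursors c1@0 c2@0 c3@0, authorship ...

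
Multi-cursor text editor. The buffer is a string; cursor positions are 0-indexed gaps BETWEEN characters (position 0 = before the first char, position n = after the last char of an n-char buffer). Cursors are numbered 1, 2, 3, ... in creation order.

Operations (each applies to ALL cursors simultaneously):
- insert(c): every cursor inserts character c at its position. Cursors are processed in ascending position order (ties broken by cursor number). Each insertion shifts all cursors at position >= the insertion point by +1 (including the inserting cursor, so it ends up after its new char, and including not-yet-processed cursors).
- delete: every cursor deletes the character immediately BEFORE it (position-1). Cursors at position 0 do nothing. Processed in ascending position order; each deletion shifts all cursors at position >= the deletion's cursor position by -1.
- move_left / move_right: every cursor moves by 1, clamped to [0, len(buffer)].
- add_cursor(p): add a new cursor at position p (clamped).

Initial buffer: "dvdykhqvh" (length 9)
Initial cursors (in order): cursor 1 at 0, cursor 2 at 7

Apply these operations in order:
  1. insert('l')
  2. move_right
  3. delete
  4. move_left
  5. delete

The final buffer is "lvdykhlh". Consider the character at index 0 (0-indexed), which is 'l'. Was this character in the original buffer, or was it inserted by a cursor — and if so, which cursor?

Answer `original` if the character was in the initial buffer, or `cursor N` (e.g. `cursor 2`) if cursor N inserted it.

After op 1 (insert('l')): buffer="ldvdykhqlvh" (len 11), cursors c1@1 c2@9, authorship 1.......2..
After op 2 (move_right): buffer="ldvdykhqlvh" (len 11), cursors c1@2 c2@10, authorship 1.......2..
After op 3 (delete): buffer="lvdykhqlh" (len 9), cursors c1@1 c2@8, authorship 1......2.
After op 4 (move_left): buffer="lvdykhqlh" (len 9), cursors c1@0 c2@7, authorship 1......2.
After op 5 (delete): buffer="lvdykhlh" (len 8), cursors c1@0 c2@6, authorship 1.....2.
Authorship (.=original, N=cursor N): 1 . . . . . 2 .
Index 0: author = 1

Answer: cursor 1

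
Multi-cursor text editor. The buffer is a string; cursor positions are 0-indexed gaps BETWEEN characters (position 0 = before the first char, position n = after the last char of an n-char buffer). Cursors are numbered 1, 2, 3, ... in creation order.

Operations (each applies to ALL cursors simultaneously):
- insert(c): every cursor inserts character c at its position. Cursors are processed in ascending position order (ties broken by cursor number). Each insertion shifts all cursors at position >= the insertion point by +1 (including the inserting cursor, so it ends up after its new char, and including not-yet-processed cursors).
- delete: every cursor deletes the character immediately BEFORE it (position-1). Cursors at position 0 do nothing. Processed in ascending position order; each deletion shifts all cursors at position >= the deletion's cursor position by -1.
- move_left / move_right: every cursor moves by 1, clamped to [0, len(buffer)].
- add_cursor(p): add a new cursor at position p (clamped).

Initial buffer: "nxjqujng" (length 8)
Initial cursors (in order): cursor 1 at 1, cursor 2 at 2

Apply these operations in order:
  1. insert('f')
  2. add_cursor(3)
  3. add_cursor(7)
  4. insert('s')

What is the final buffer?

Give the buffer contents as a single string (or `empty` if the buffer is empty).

After op 1 (insert('f')): buffer="nfxfjqujng" (len 10), cursors c1@2 c2@4, authorship .1.2......
After op 2 (add_cursor(3)): buffer="nfxfjqujng" (len 10), cursors c1@2 c3@3 c2@4, authorship .1.2......
After op 3 (add_cursor(7)): buffer="nfxfjqujng" (len 10), cursors c1@2 c3@3 c2@4 c4@7, authorship .1.2......
After op 4 (insert('s')): buffer="nfsxsfsjqusjng" (len 14), cursors c1@3 c3@5 c2@7 c4@11, authorship .11.322...4...

Answer: nfsxsfsjqusjng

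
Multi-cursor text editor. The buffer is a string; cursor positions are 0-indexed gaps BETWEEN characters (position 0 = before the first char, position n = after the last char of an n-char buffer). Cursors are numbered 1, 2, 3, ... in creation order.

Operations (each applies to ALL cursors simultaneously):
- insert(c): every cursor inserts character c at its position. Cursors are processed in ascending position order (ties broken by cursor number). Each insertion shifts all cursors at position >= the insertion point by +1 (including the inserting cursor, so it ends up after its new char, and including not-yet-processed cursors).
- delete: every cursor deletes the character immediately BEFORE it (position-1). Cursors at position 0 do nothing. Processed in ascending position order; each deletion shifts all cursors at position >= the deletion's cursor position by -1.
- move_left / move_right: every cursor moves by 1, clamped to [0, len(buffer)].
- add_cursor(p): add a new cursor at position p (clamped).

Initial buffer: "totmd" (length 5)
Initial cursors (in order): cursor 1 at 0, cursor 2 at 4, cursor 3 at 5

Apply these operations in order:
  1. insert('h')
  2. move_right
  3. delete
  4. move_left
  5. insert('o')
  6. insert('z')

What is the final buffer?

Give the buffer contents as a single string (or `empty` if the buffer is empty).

After op 1 (insert('h')): buffer="htotmhdh" (len 8), cursors c1@1 c2@6 c3@8, authorship 1....2.3
After op 2 (move_right): buffer="htotmhdh" (len 8), cursors c1@2 c2@7 c3@8, authorship 1....2.3
After op 3 (delete): buffer="hotmh" (len 5), cursors c1@1 c2@5 c3@5, authorship 1...2
After op 4 (move_left): buffer="hotmh" (len 5), cursors c1@0 c2@4 c3@4, authorship 1...2
After op 5 (insert('o')): buffer="ohotmooh" (len 8), cursors c1@1 c2@7 c3@7, authorship 11...232
After op 6 (insert('z')): buffer="ozhotmoozzh" (len 11), cursors c1@2 c2@10 c3@10, authorship 111...23232

Answer: ozhotmoozzh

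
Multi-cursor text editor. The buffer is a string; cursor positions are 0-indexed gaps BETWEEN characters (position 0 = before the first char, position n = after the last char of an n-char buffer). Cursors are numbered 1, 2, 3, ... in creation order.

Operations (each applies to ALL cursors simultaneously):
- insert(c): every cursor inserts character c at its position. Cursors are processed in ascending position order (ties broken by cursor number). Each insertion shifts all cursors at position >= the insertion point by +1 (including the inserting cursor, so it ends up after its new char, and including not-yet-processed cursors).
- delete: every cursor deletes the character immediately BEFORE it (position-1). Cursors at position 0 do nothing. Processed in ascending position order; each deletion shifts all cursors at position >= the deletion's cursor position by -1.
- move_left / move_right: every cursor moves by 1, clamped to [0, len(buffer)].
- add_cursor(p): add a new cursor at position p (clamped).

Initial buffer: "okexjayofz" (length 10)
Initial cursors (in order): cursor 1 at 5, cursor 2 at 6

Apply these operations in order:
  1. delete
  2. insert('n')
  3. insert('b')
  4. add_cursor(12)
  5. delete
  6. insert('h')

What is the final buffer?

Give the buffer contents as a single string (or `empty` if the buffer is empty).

After op 1 (delete): buffer="okexyofz" (len 8), cursors c1@4 c2@4, authorship ........
After op 2 (insert('n')): buffer="okexnnyofz" (len 10), cursors c1@6 c2@6, authorship ....12....
After op 3 (insert('b')): buffer="okexnnbbyofz" (len 12), cursors c1@8 c2@8, authorship ....1212....
After op 4 (add_cursor(12)): buffer="okexnnbbyofz" (len 12), cursors c1@8 c2@8 c3@12, authorship ....1212....
After op 5 (delete): buffer="okexnnyof" (len 9), cursors c1@6 c2@6 c3@9, authorship ....12...
After op 6 (insert('h')): buffer="okexnnhhyofh" (len 12), cursors c1@8 c2@8 c3@12, authorship ....1212...3

Answer: okexnnhhyofh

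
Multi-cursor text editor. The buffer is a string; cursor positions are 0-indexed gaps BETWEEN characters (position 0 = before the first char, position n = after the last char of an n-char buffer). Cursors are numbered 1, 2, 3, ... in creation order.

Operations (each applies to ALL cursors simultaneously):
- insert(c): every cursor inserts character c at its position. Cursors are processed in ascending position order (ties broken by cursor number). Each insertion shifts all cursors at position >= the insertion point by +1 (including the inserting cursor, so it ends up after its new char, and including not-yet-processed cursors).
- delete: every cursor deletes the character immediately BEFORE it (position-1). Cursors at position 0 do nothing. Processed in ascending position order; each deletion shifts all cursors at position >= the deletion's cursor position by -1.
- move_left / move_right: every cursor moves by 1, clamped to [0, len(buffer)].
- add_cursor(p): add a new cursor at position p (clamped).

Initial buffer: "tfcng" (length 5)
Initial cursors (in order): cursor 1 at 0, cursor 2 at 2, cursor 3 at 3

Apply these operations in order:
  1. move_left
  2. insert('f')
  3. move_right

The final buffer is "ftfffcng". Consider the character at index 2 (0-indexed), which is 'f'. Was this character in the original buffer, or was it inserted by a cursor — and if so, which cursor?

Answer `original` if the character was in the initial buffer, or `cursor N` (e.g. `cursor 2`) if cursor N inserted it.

After op 1 (move_left): buffer="tfcng" (len 5), cursors c1@0 c2@1 c3@2, authorship .....
After op 2 (insert('f')): buffer="ftfffcng" (len 8), cursors c1@1 c2@3 c3@5, authorship 1.2.3...
After op 3 (move_right): buffer="ftfffcng" (len 8), cursors c1@2 c2@4 c3@6, authorship 1.2.3...
Authorship (.=original, N=cursor N): 1 . 2 . 3 . . .
Index 2: author = 2

Answer: cursor 2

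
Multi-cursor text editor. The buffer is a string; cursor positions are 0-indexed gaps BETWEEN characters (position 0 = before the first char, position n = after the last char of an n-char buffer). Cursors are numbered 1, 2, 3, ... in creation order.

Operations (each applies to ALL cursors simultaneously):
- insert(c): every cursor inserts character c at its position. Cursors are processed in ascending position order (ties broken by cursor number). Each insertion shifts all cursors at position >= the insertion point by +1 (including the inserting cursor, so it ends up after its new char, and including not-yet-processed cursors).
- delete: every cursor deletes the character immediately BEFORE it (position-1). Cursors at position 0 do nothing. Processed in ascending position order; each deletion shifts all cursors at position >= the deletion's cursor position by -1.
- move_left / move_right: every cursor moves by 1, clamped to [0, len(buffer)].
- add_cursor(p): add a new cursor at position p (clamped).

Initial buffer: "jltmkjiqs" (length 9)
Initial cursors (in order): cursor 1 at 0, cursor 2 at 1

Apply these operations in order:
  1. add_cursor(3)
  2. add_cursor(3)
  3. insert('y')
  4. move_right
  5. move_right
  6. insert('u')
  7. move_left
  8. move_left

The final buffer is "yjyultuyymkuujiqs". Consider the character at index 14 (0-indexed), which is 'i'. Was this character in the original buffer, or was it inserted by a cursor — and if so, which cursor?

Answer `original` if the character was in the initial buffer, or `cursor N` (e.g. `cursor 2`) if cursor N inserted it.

After op 1 (add_cursor(3)): buffer="jltmkjiqs" (len 9), cursors c1@0 c2@1 c3@3, authorship .........
After op 2 (add_cursor(3)): buffer="jltmkjiqs" (len 9), cursors c1@0 c2@1 c3@3 c4@3, authorship .........
After op 3 (insert('y')): buffer="yjyltyymkjiqs" (len 13), cursors c1@1 c2@3 c3@7 c4@7, authorship 1.2..34......
After op 4 (move_right): buffer="yjyltyymkjiqs" (len 13), cursors c1@2 c2@4 c3@8 c4@8, authorship 1.2..34......
After op 5 (move_right): buffer="yjyltyymkjiqs" (len 13), cursors c1@3 c2@5 c3@9 c4@9, authorship 1.2..34......
After op 6 (insert('u')): buffer="yjyultuyymkuujiqs" (len 17), cursors c1@4 c2@7 c3@13 c4@13, authorship 1.21..234..34....
After op 7 (move_left): buffer="yjyultuyymkuujiqs" (len 17), cursors c1@3 c2@6 c3@12 c4@12, authorship 1.21..234..34....
After op 8 (move_left): buffer="yjyultuyymkuujiqs" (len 17), cursors c1@2 c2@5 c3@11 c4@11, authorship 1.21..234..34....
Authorship (.=original, N=cursor N): 1 . 2 1 . . 2 3 4 . . 3 4 . . . .
Index 14: author = original

Answer: original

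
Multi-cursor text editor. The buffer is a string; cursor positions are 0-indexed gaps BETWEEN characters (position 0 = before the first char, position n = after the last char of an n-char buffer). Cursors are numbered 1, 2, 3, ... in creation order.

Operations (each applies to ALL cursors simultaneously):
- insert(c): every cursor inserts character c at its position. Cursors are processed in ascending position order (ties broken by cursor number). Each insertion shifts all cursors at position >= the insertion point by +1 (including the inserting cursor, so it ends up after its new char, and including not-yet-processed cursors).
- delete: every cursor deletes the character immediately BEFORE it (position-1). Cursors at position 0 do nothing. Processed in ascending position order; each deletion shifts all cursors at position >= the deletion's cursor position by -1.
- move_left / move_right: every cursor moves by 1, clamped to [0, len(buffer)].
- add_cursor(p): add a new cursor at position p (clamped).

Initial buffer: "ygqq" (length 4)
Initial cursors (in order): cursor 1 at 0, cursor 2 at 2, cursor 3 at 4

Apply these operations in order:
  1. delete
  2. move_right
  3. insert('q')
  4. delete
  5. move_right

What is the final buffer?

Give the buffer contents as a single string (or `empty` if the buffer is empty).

Answer: yq

Derivation:
After op 1 (delete): buffer="yq" (len 2), cursors c1@0 c2@1 c3@2, authorship ..
After op 2 (move_right): buffer="yq" (len 2), cursors c1@1 c2@2 c3@2, authorship ..
After op 3 (insert('q')): buffer="yqqqq" (len 5), cursors c1@2 c2@5 c3@5, authorship .1.23
After op 4 (delete): buffer="yq" (len 2), cursors c1@1 c2@2 c3@2, authorship ..
After op 5 (move_right): buffer="yq" (len 2), cursors c1@2 c2@2 c3@2, authorship ..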